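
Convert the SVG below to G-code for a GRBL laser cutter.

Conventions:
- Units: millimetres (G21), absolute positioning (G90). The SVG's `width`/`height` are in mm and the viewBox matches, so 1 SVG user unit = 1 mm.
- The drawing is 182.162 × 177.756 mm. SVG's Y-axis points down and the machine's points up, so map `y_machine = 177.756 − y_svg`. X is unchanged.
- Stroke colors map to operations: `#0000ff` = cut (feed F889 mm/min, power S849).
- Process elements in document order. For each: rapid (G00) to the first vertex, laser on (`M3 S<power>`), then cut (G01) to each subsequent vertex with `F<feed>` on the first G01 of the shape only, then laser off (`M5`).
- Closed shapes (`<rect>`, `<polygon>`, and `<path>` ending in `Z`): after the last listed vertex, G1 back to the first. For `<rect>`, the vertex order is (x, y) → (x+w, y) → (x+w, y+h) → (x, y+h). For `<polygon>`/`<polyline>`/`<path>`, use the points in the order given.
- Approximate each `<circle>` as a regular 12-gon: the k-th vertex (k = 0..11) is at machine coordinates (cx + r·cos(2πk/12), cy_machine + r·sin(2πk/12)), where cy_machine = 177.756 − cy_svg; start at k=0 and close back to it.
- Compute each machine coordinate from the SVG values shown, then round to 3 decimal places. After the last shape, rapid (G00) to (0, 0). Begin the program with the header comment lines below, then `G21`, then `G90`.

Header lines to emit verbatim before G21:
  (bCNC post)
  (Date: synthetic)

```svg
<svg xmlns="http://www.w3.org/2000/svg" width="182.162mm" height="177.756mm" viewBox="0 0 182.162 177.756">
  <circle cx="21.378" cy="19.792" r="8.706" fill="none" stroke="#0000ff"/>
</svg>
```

(bCNC post)
(Date: synthetic)
G21
G90
G00 X30.084 Y157.964
M3 S849
G01 X28.918 Y162.317 F889
G01 X25.731 Y165.504
G01 X21.378 Y166.670
G01 X17.025 Y165.504
G01 X13.838 Y162.317
G01 X12.672 Y157.964
G01 X13.838 Y153.611
G01 X17.025 Y150.424
G01 X21.378 Y149.258
G01 X25.731 Y150.424
G01 X28.918 Y153.611
G01 X30.084 Y157.964
M5
G00 X0.000 Y0.000

Since the viewBox matches the mm dimensions, user units are millimetres directly. The only transform is the Y-flip y_m = 177.756 − y_svg.

Shape 1 is a circle drawn with `<circle>`. Its stroke #0000ff means cut at S849, F889. After flipping Y the toolpath is (30.084,157.964) → (28.918,162.317) → (25.731,165.504) → (21.378,166.670) → (17.025,165.504) → (13.838,162.317) → (12.672,157.964) → (13.838,153.611) → (17.025,150.424) → (21.378,149.258) → (25.731,150.424) → (28.918,153.611) → (30.084,157.964), returning to the start.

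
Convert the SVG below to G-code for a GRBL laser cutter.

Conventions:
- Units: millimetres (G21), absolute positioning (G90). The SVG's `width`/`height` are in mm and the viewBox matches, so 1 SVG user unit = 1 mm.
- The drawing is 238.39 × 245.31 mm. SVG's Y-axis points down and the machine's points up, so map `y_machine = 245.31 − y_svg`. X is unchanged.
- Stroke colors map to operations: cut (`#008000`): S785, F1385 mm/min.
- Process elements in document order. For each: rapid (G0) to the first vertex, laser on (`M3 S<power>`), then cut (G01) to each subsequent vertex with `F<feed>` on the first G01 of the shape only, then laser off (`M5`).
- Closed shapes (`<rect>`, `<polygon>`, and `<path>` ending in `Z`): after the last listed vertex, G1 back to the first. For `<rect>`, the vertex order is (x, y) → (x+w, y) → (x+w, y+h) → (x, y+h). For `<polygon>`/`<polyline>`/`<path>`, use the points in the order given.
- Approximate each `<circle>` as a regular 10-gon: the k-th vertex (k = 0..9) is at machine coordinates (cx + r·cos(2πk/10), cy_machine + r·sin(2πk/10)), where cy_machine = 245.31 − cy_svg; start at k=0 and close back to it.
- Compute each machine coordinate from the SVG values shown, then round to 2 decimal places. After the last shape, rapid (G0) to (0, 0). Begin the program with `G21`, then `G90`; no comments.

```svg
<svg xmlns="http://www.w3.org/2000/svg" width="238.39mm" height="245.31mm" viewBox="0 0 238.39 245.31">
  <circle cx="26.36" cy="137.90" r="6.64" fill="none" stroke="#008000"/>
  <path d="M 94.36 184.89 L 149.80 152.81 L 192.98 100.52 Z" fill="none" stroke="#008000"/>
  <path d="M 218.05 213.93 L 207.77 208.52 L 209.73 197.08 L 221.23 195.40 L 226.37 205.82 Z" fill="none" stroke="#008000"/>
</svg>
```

viewBox `0 0 238.39 245.31` with mm width/height → 1 unit = 1 mm. Flip: y_m = 245.31 − y_svg.

**Shape 1** — `<circle>` circle, stroke `#008000` → cut (S785, F1385). Machine vertices: (33.00,107.41) → (31.73,111.31) → (28.41,113.73) → (24.31,113.73) → (20.99,111.31) → (19.72,107.41) → (20.99,103.51) → (24.31,101.09) → (28.41,101.09) → (31.73,103.51) → (33.00,107.41). Closed: final G1 returns to the first vertex.

**Shape 2** — `<path>` closed polygon, stroke `#008000` → cut (S785, F1385). Machine vertices: (94.36,60.42) → (149.80,92.50) → (192.98,144.79) → (94.36,60.42). Closed: final G1 returns to the first vertex.

**Shape 3** — `<path>` regular polygon, stroke `#008000` → cut (S785, F1385). Machine vertices: (218.05,31.38) → (207.77,36.79) → (209.73,48.23) → (221.23,49.91) → (226.37,39.49) → (218.05,31.38). Closed: final G1 returns to the first vertex.

G21
G90
G0 X33.00 Y107.41
M3 S785
G01 X31.73 Y111.31 F1385
G01 X28.41 Y113.73
G01 X24.31 Y113.73
G01 X20.99 Y111.31
G01 X19.72 Y107.41
G01 X20.99 Y103.51
G01 X24.31 Y101.09
G01 X28.41 Y101.09
G01 X31.73 Y103.51
G01 X33.00 Y107.41
M5
G0 X94.36 Y60.42
M3 S785
G01 X149.80 Y92.50 F1385
G01 X192.98 Y144.79
G01 X94.36 Y60.42
M5
G0 X218.05 Y31.38
M3 S785
G01 X207.77 Y36.79 F1385
G01 X209.73 Y48.23
G01 X221.23 Y49.91
G01 X226.37 Y39.49
G01 X218.05 Y31.38
M5
G0 X0.00 Y0.00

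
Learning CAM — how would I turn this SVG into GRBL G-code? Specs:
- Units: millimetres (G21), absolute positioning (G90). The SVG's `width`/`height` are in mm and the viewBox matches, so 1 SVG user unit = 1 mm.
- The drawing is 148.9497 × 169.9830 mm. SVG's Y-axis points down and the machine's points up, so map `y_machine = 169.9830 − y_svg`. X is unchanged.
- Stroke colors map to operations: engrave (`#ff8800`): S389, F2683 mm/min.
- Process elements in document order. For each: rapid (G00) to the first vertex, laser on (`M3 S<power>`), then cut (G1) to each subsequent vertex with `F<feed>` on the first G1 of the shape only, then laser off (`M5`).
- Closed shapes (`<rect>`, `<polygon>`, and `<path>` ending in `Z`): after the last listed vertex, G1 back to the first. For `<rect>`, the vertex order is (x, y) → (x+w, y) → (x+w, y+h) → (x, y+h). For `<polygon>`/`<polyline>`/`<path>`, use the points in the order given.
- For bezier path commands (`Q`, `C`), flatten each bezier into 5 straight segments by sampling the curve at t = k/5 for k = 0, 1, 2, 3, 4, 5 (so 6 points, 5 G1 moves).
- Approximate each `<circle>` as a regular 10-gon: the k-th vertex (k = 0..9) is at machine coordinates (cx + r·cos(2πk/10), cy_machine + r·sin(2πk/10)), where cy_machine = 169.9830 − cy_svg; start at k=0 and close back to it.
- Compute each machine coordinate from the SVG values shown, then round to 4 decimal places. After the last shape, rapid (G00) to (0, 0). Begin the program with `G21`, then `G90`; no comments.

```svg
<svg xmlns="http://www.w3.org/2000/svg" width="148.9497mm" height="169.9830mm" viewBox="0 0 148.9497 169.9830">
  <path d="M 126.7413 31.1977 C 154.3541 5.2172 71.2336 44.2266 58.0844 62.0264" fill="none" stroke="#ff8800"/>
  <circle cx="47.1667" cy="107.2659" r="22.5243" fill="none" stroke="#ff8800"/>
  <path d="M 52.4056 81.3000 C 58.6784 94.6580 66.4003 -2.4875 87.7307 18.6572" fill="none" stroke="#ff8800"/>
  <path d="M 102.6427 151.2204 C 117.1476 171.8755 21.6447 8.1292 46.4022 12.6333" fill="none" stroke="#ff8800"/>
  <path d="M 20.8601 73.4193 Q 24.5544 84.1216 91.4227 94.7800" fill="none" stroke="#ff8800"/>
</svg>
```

G21
G90
G00 X126.7413 Y138.7853
M3 S389
G1 X131.4666 Y147.2644 F2683
G1 X118.2898 Y144.2835
G1 X95.8846 Y133.9802
G1 X72.9248 Y120.4920
G1 X58.0844 Y107.9566
M5
G00 X69.6910 Y62.7171
M3 S389
G1 X65.3892 Y75.9566 F2683
G1 X54.1271 Y84.1390
G1 X40.2063 Y84.1390
G1 X28.9442 Y75.9566
G1 X24.6424 Y62.7171
G1 X28.9442 Y49.4776
G1 X40.2063 Y41.2952
G1 X54.1271 Y41.2952
G1 X65.3892 Y49.4776
G1 X69.6910 Y62.7171
M5
G00 X52.4056 Y88.6830
M3 S389
G1 X56.4404 Y92.0983 F2683
G1 X61.4067 Y111.0523
G1 X67.8881 Y134.5629
G1 X76.4682 Y151.6481
G1 X87.7307 Y151.3258
M5
G00 X102.6427 Y18.7626
M3 S389
G1 X99.9868 Y25.6765 F2683
G1 X81.9820 Y59.9194
G1 X59.6810 Y104.5641
G1 X44.1368 Y142.6833
G1 X46.4022 Y157.3497
M5
G00 X20.8601 Y96.5637
M3 S389
G1 X24.8648 Y92.2845 F2683
G1 X33.9234 Y88.0089
G1 X48.0359 Y83.7367
G1 X67.2023 Y79.4681
G1 X91.4227 Y75.2030
M5
G00 X0.0000 Y0.0000

viewBox `0 0 148.9497 169.9830` with mm width/height → 1 unit = 1 mm. Flip: y_m = 169.9830 − y_svg.

**Shape 1** — `<path>` cubic bezier, stroke `#ff8800` → engrave (S389, F2683). Control points (SVG): P0=(126.7413,31.1977), P1=(154.3541,5.2172), P2=(71.2336,44.2266), P3=(58.0844,62.0264); sampled at t=k/5. Machine vertices: (126.7413,138.7853) → (131.4666,147.2644) → (118.2898,144.2835) → (95.8846,133.9802) → (72.9248,120.4920) → (58.0844,107.9566). Open path.

**Shape 2** — `<circle>` circle, stroke `#ff8800` → engrave (S389, F2683). Machine vertices: (69.6910,62.7171) → (65.3892,75.9566) → (54.1271,84.1390) → (40.2063,84.1390) → (28.9442,75.9566) → (24.6424,62.7171) → (28.9442,49.4776) → (40.2063,41.2952) → (54.1271,41.2952) → (65.3892,49.4776) → (69.6910,62.7171). Closed: final G1 returns to the first vertex.

**Shape 3** — `<path>` cubic bezier, stroke `#ff8800` → engrave (S389, F2683). Control points (SVG): P0=(52.4056,81.3000), P1=(58.6784,94.6580), P2=(66.4003,-2.4875), P3=(87.7307,18.6572); sampled at t=k/5. Machine vertices: (52.4056,88.6830) → (56.4404,92.0983) → (61.4067,111.0523) → (67.8881,134.5629) → (76.4682,151.6481) → (87.7307,151.3258). Open path.

**Shape 4** — `<path>` cubic bezier, stroke `#ff8800` → engrave (S389, F2683). Control points (SVG): P0=(102.6427,151.2204), P1=(117.1476,171.8755), P2=(21.6447,8.1292), P3=(46.4022,12.6333); sampled at t=k/5. Machine vertices: (102.6427,18.7626) → (99.9868,25.6765) → (81.9820,59.9194) → (59.6810,104.5641) → (44.1368,142.6833) → (46.4022,157.3497). Open path.

**Shape 5** — `<path>` quadratic bezier, stroke `#ff8800` → engrave (S389, F2683). Control points (SVG): P0=(20.8601,73.4193), P1=(24.5544,84.1216), P2=(91.4227,94.7800); sampled at t=k/5. Machine vertices: (20.8601,96.5637) → (24.8648,92.2845) → (33.9234,88.0089) → (48.0359,83.7367) → (67.2023,79.4681) → (91.4227,75.2030). Open path.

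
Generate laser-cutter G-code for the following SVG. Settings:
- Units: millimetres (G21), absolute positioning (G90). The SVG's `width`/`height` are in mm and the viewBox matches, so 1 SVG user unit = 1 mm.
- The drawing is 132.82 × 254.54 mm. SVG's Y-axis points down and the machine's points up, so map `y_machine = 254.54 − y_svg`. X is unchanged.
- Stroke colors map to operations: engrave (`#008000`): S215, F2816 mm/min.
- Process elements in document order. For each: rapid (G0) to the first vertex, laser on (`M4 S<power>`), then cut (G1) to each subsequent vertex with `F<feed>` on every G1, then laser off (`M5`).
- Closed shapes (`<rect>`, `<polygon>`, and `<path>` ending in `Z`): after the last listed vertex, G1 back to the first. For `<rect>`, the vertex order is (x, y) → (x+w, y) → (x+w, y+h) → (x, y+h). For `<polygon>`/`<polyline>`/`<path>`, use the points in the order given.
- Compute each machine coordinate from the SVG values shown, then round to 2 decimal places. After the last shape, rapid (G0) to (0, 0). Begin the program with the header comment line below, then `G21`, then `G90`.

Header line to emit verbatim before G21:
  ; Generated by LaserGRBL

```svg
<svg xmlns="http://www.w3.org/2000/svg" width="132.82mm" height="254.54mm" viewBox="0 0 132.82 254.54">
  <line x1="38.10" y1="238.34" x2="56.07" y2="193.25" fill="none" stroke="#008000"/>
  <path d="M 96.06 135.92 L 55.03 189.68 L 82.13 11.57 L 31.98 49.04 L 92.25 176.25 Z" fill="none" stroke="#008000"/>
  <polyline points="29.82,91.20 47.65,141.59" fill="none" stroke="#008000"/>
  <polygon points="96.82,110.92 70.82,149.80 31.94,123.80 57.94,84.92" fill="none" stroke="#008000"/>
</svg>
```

viewBox `0 0 132.82 254.54` with mm width/height → 1 unit = 1 mm. Flip: y_m = 254.54 − y_svg.

**Shape 1** — `<line>` line segment, stroke `#008000` → engrave (S215, F2816). Machine vertices: (38.10,16.20) → (56.07,61.29). Open path.

**Shape 2** — `<path>` closed polygon, stroke `#008000` → engrave (S215, F2816). Machine vertices: (96.06,118.62) → (55.03,64.86) → (82.13,242.97) → (31.98,205.50) → (92.25,78.29) → (96.06,118.62). Closed: final G1 returns to the first vertex.

**Shape 3** — `<polyline>` line segment, stroke `#008000` → engrave (S215, F2816). Machine vertices: (29.82,163.34) → (47.65,112.95). Open path.

**Shape 4** — `<polygon>` regular polygon, stroke `#008000` → engrave (S215, F2816). Machine vertices: (96.82,143.62) → (70.82,104.74) → (31.94,130.74) → (57.94,169.62) → (96.82,143.62). Closed: final G1 returns to the first vertex.

; Generated by LaserGRBL
G21
G90
G0 X38.10 Y16.20
M4 S215
G1 X56.07 Y61.29 F2816
M5
G0 X96.06 Y118.62
M4 S215
G1 X55.03 Y64.86 F2816
G1 X82.13 Y242.97 F2816
G1 X31.98 Y205.50 F2816
G1 X92.25 Y78.29 F2816
G1 X96.06 Y118.62 F2816
M5
G0 X29.82 Y163.34
M4 S215
G1 X47.65 Y112.95 F2816
M5
G0 X96.82 Y143.62
M4 S215
G1 X70.82 Y104.74 F2816
G1 X31.94 Y130.74 F2816
G1 X57.94 Y169.62 F2816
G1 X96.82 Y143.62 F2816
M5
G0 X0.00 Y0.00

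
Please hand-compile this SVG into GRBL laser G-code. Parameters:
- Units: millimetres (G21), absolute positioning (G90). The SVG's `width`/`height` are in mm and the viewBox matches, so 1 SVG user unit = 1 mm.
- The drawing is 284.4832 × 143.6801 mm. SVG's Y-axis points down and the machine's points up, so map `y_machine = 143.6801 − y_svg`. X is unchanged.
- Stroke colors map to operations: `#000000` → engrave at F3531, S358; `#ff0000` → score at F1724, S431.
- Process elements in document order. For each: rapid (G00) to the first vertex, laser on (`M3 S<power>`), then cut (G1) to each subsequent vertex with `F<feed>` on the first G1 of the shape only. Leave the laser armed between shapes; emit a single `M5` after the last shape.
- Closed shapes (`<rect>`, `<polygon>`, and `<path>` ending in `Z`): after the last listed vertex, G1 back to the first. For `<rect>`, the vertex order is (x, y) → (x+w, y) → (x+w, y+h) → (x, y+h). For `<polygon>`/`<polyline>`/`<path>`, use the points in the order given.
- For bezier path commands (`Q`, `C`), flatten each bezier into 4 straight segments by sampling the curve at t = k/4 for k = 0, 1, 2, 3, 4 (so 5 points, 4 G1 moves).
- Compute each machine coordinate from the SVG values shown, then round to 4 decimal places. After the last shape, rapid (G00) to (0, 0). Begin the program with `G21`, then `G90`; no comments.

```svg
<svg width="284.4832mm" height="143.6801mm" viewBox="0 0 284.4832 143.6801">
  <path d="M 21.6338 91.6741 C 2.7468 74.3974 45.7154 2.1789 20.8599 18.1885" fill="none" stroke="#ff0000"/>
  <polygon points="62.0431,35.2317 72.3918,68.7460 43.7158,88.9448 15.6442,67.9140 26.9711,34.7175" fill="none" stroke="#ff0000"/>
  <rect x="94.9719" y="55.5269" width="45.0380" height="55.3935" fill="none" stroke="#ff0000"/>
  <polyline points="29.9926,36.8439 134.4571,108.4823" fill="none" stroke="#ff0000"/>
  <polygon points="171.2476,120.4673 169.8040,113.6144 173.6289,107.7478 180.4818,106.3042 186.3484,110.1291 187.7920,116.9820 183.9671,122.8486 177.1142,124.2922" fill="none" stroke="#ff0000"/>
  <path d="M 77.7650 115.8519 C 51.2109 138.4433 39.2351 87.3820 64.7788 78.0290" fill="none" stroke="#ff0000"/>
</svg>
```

G21
G90
G00 X21.6338 Y52.0060
M3 S431
G1 X17.0402 Y73.0281 F1724
G1 X23.4850 Y101.2312
G1 X28.8108 Y123.1931
G1 X20.8599 Y125.4916
G00 X62.0431 Y108.4484
M3 S431
G1 X72.3918 Y74.9341 F1724
G1 X43.7158 Y54.7353
G1 X15.6442 Y75.7661
G1 X26.9711 Y108.9626
G1 X62.0431 Y108.4484
G00 X94.9719 Y88.1532
M3 S431
G1 X140.0099 Y88.1532 F1724
G1 X140.0099 Y32.7597
G1 X94.9719 Y32.7597
G1 X94.9719 Y88.1532
G00 X29.9926 Y106.8362
M3 S431
G1 X134.4571 Y35.1978 F1724
G00 X171.2476 Y23.2128
M3 S431
G1 X169.8040 Y30.0657 F1724
G1 X173.6289 Y35.9323
G1 X180.4818 Y37.3759
G1 X186.3484 Y33.5510
G1 X187.7920 Y26.6981
G1 X183.9671 Y20.8315
G1 X177.1142 Y19.3879
G1 X171.2476 Y23.2128
G00 X77.7650 Y27.8282
M3 S431
G1 X60.9413 Y22.8920 F1724
G1 X51.7352 Y34.7605
G1 X52.2975 Y52.6186
G1 X64.7788 Y65.6511
M5
G00 X0.0000 Y0.0000

viewBox `0 0 284.4832 143.6801` with mm width/height → 1 unit = 1 mm. Flip: y_m = 143.6801 − y_svg.

**Shape 1** — `<path>` cubic bezier, stroke `#ff0000` → score (S431, F1724). Control points (SVG): P0=(21.6338,91.6741), P1=(2.7468,74.3974), P2=(45.7154,2.1789), P3=(20.8599,18.1885); sampled at t=k/4. Machine vertices: (21.6338,52.0060) → (17.0402,73.0281) → (23.4850,101.2312) → (28.8108,123.1931) → (20.8599,125.4916). Open path.

**Shape 2** — `<polygon>` regular polygon, stroke `#ff0000` → score (S431, F1724). Machine vertices: (62.0431,108.4484) → (72.3918,74.9341) → (43.7158,54.7353) → (15.6442,75.7661) → (26.9711,108.9626) → (62.0431,108.4484). Closed: final G1 returns to the first vertex.

**Shape 3** — `<rect>` rectangle, stroke `#ff0000` → score (S431, F1724). Machine vertices: (94.9719,88.1532) → (140.0099,88.1532) → (140.0099,32.7597) → (94.9719,32.7597) → (94.9719,88.1532). Closed: final G1 returns to the first vertex.

**Shape 4** — `<polyline>` line segment, stroke `#ff0000` → score (S431, F1724). Machine vertices: (29.9926,106.8362) → (134.4571,35.1978). Open path.

**Shape 5** — `<polygon>` regular polygon, stroke `#ff0000` → score (S431, F1724). Machine vertices: (171.2476,23.2128) → (169.8040,30.0657) → (173.6289,35.9323) → (180.4818,37.3759) → (186.3484,33.5510) → (187.7920,26.6981) → (183.9671,20.8315) → (177.1142,19.3879) → (171.2476,23.2128). Closed: final G1 returns to the first vertex.

**Shape 6** — `<path>` cubic bezier, stroke `#ff0000` → score (S431, F1724). Control points (SVG): P0=(77.7650,115.8519), P1=(51.2109,138.4433), P2=(39.2351,87.3820), P3=(64.7788,78.0290); sampled at t=k/4. Machine vertices: (77.7650,27.8282) → (60.9413,22.8920) → (51.7352,34.7605) → (52.2975,52.6186) → (64.7788,65.6511). Open path.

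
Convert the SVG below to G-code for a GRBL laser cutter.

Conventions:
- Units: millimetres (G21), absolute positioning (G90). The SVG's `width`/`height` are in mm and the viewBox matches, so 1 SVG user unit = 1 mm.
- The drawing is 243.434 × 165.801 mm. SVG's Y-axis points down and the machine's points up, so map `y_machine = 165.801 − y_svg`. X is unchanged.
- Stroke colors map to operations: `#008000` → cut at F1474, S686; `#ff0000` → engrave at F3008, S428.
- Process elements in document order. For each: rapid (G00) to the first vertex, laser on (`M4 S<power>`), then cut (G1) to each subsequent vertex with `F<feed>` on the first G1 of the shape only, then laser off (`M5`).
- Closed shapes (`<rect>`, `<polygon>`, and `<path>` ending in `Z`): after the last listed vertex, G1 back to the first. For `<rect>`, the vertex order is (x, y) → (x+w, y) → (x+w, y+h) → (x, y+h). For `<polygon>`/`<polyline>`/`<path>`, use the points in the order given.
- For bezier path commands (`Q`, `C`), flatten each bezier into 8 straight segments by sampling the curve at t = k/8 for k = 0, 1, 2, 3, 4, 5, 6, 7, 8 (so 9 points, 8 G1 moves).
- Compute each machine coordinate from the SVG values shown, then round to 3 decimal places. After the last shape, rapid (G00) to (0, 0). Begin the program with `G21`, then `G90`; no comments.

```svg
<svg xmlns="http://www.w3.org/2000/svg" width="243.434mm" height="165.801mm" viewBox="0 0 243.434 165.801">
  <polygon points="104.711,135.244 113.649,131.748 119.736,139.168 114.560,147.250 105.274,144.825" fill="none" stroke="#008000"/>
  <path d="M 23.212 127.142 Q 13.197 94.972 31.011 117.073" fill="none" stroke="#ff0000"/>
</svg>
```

1 u = 1 mm; y_m = 165.801 − y.

[1] `<polygon>` regular polygon, #008000→cut S686 F1474: (104.711,30.557) → (113.649,34.053) → (119.736,26.633) → (114.560,18.551) → (105.274,20.976) → (104.711,30.557) (closed)

[2] `<path>` quadratic bezier, #ff0000→engrave S428 F3008: (23.212,38.659) → (21.143,45.854) → (19.944,51.352) → (19.614,55.155) → (20.154,57.261) → (21.564,57.672) → (23.843,56.387) → (26.992,53.405) → (31.011,48.728)

G21
G90
G00 X104.711 Y30.557
M4 S686
G1 X113.649 Y34.053 F1474
G1 X119.736 Y26.633
G1 X114.560 Y18.551
G1 X105.274 Y20.976
G1 X104.711 Y30.557
M5
G00 X23.212 Y38.659
M4 S428
G1 X21.143 Y45.854 F3008
G1 X19.944 Y51.352
G1 X19.614 Y55.155
G1 X20.154 Y57.261
G1 X21.564 Y57.672
G1 X23.843 Y56.387
G1 X26.992 Y53.405
G1 X31.011 Y48.728
M5
G00 X0.000 Y0.000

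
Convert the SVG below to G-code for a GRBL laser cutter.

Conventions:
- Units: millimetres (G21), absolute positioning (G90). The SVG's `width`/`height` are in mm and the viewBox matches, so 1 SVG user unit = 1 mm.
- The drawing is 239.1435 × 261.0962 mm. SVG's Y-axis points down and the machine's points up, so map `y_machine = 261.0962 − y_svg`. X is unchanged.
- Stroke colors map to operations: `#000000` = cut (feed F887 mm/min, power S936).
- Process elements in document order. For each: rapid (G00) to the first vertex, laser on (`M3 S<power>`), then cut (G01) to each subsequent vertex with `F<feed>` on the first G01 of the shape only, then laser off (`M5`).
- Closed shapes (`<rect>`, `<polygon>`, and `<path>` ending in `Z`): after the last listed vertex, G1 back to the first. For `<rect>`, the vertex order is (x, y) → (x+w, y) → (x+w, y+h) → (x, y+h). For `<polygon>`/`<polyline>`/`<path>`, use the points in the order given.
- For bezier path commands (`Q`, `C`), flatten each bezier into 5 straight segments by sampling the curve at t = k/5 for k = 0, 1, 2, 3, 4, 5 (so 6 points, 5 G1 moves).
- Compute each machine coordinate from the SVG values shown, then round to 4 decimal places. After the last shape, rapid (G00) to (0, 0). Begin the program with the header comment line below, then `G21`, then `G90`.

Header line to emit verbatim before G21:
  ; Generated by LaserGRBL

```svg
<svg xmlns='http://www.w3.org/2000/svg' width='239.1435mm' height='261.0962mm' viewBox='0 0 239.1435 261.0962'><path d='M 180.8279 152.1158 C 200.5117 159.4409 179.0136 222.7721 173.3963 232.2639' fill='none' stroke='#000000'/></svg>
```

viewBox `0 0 239.1435 261.0962` with mm width/height → 1 unit = 1 mm. Flip: y_m = 261.0962 − y_svg.

**Shape 1** — `<path>` cubic bezier, stroke `#000000` → cut (S936, F887). Control points (SVG): P0=(180.8279,152.1158), P1=(200.5117,159.4409), P2=(179.0136,222.7721), P3=(173.3963,232.2639); sampled at t=k/5. Machine vertices: (180.8279,108.9804) → (188.1529,98.7434) → (188.3332,80.3375) → (184.1078,59.0353) → (178.2159,40.1093) → (173.3963,28.8323). Open path.

; Generated by LaserGRBL
G21
G90
G00 X180.8279 Y108.9804
M3 S936
G01 X188.1529 Y98.7434 F887
G01 X188.3332 Y80.3375
G01 X184.1078 Y59.0353
G01 X178.2159 Y40.1093
G01 X173.3963 Y28.8323
M5
G00 X0.0000 Y0.0000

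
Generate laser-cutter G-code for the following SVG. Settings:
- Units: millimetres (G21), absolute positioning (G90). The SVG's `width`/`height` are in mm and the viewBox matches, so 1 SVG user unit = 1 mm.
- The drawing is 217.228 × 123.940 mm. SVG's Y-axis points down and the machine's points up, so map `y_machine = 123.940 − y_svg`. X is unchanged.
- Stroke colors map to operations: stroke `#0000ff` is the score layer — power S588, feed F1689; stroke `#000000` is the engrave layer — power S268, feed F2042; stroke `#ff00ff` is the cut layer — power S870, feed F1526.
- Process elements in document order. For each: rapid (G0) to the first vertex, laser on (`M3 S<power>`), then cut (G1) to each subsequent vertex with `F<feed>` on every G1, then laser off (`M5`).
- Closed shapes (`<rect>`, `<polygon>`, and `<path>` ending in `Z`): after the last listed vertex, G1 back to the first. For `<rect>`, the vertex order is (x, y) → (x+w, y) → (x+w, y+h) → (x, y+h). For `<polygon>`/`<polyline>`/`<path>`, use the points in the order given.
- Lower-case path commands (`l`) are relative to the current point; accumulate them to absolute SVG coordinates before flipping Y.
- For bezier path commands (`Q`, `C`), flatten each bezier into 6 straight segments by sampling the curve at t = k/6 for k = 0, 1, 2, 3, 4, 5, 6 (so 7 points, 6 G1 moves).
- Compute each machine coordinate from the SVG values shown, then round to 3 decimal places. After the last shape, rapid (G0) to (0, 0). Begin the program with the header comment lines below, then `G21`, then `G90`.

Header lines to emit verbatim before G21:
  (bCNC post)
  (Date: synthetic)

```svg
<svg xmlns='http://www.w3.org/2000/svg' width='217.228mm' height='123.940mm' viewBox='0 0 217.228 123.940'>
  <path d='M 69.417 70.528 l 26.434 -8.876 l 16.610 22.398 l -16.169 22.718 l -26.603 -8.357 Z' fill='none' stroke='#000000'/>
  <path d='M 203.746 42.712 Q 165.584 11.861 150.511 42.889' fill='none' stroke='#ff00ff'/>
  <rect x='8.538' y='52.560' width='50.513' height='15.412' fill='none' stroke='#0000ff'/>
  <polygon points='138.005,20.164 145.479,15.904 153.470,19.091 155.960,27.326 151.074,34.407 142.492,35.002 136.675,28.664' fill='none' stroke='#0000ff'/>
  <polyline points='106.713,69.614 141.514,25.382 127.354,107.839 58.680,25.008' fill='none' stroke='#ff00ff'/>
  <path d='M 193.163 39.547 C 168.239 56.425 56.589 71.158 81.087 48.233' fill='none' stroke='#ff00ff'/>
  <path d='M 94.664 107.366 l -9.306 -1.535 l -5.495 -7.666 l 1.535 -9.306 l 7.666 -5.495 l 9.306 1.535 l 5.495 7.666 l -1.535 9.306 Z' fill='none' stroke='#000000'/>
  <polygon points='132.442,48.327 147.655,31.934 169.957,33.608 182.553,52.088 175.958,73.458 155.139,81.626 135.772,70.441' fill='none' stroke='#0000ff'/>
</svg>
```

viewBox `0 0 217.228 123.940` with mm width/height → 1 unit = 1 mm. Flip: y_m = 123.940 − y_svg.

**Shape 1** — `<path>` regular polygon, stroke `#000000` → engrave (S268, F2042). Machine vertices: (69.417,53.412) → (95.851,62.288) → (112.461,39.890) → (96.292,17.172) → (69.689,25.529) → (69.417,53.412). Closed: final G1 returns to the first vertex.

**Shape 2** — `<path>` quadratic bezier, stroke `#ff00ff` → cut (S870, F1526). Control points (SVG): P0=(203.746,42.712), P1=(165.584,11.861), P2=(150.511,42.889); sampled at t=k/6. Machine vertices: (203.746,81.228) → (191.667,89.793) → (180.870,94.920) → (171.356,96.609) → (163.125,94.861) → (156.177,89.675) → (150.511,81.051). Open path.

**Shape 3** — `<rect>` rectangle, stroke `#0000ff` → score (S588, F1689). Machine vertices: (8.538,71.380) → (59.051,71.380) → (59.051,55.968) → (8.538,55.968) → (8.538,71.380). Closed: final G1 returns to the first vertex.

**Shape 4** — `<polygon>` regular polygon, stroke `#0000ff` → score (S588, F1689). Machine vertices: (138.005,103.776) → (145.479,108.036) → (153.470,104.849) → (155.960,96.614) → (151.074,89.533) → (142.492,88.938) → (136.675,95.276) → (138.005,103.776). Closed: final G1 returns to the first vertex.

**Shape 5** — `<polyline>` open polyline, stroke `#ff00ff` → cut (S870, F1526). Machine vertices: (106.713,54.326) → (141.514,98.558) → (127.354,16.101) → (58.680,98.932). Open path.

**Shape 6** — `<path>` cubic bezier, stroke `#ff00ff` → cut (S870, F1526). Control points (SVG): P0=(193.163,39.547), P1=(168.239,56.425), P2=(56.589,71.158), P3=(81.087,48.233); sampled at t=k/6. Machine vertices: (193.163,84.393) → (174.506,76.297) → (147.585,69.545) → (118.592,65.124) → (93.717,64.019) → (79.152,67.218) → (81.087,75.707). Open path.

**Shape 7** — `<path>` regular polygon, stroke `#000000` → engrave (S268, F2042). Machine vertices: (94.664,16.574) → (85.358,18.109) → (79.863,25.775) → (81.398,35.081) → (89.064,40.576) → (98.370,39.041) → (103.865,31.375) → (102.330,22.069) → (94.664,16.574). Closed: final G1 returns to the first vertex.

**Shape 8** — `<polygon>` regular polygon, stroke `#0000ff` → score (S588, F1689). Machine vertices: (132.442,75.613) → (147.655,92.006) → (169.957,90.332) → (182.553,71.852) → (175.958,50.482) → (155.139,42.314) → (135.772,53.499) → (132.442,75.613). Closed: final G1 returns to the first vertex.

(bCNC post)
(Date: synthetic)
G21
G90
G0 X69.417 Y53.412
M3 S268
G1 X95.851 Y62.288 F2042
G1 X112.461 Y39.890 F2042
G1 X96.292 Y17.172 F2042
G1 X69.689 Y25.529 F2042
G1 X69.417 Y53.412 F2042
M5
G0 X203.746 Y81.228
M3 S870
G1 X191.667 Y89.793 F1526
G1 X180.870 Y94.920 F1526
G1 X171.356 Y96.609 F1526
G1 X163.125 Y94.861 F1526
G1 X156.177 Y89.675 F1526
G1 X150.511 Y81.051 F1526
M5
G0 X8.538 Y71.380
M3 S588
G1 X59.051 Y71.380 F1689
G1 X59.051 Y55.968 F1689
G1 X8.538 Y55.968 F1689
G1 X8.538 Y71.380 F1689
M5
G0 X138.005 Y103.776
M3 S588
G1 X145.479 Y108.036 F1689
G1 X153.470 Y104.849 F1689
G1 X155.960 Y96.614 F1689
G1 X151.074 Y89.533 F1689
G1 X142.492 Y88.938 F1689
G1 X136.675 Y95.276 F1689
G1 X138.005 Y103.776 F1689
M5
G0 X106.713 Y54.326
M3 S870
G1 X141.514 Y98.558 F1526
G1 X127.354 Y16.101 F1526
G1 X58.680 Y98.932 F1526
M5
G0 X193.163 Y84.393
M3 S870
G1 X174.506 Y76.297 F1526
G1 X147.585 Y69.545 F1526
G1 X118.592 Y65.124 F1526
G1 X93.717 Y64.019 F1526
G1 X79.152 Y67.218 F1526
G1 X81.087 Y75.707 F1526
M5
G0 X94.664 Y16.574
M3 S268
G1 X85.358 Y18.109 F2042
G1 X79.863 Y25.775 F2042
G1 X81.398 Y35.081 F2042
G1 X89.064 Y40.576 F2042
G1 X98.370 Y39.041 F2042
G1 X103.865 Y31.375 F2042
G1 X102.330 Y22.069 F2042
G1 X94.664 Y16.574 F2042
M5
G0 X132.442 Y75.613
M3 S588
G1 X147.655 Y92.006 F1689
G1 X169.957 Y90.332 F1689
G1 X182.553 Y71.852 F1689
G1 X175.958 Y50.482 F1689
G1 X155.139 Y42.314 F1689
G1 X135.772 Y53.499 F1689
G1 X132.442 Y75.613 F1689
M5
G0 X0.000 Y0.000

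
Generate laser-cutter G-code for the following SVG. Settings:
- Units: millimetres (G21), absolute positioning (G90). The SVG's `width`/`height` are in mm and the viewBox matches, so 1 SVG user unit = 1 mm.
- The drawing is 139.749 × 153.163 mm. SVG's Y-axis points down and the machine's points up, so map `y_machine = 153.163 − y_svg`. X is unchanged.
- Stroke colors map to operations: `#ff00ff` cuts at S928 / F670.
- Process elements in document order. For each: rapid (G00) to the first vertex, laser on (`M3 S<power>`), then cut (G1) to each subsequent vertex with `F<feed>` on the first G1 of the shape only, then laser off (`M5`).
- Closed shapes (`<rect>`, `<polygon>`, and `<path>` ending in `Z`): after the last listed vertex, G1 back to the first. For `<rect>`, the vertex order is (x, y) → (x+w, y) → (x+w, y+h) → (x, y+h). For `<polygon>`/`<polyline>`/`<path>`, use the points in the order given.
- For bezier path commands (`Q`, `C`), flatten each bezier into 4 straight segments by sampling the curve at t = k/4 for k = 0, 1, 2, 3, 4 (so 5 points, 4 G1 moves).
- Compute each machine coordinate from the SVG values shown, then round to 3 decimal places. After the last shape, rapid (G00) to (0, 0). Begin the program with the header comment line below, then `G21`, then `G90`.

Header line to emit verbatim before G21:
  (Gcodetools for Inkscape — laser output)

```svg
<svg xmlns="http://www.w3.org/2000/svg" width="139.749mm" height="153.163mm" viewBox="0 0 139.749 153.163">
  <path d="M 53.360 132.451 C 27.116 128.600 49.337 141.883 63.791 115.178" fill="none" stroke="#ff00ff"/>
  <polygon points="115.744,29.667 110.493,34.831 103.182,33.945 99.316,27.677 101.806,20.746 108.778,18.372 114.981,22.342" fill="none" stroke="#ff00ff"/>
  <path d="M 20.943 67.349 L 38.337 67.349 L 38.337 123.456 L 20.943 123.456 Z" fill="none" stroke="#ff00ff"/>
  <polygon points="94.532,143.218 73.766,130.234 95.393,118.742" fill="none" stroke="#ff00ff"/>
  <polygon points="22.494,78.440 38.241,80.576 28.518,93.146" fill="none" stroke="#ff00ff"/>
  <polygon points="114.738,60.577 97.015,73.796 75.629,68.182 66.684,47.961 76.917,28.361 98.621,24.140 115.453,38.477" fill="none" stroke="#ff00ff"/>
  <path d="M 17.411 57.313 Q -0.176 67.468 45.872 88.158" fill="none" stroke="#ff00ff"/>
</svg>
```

(Gcodetools for Inkscape — laser output)
G21
G90
G00 X53.360 Y20.712
M3 S928
G1 X41.886 Y21.280 F670
G1 X43.314 Y20.778
G1 X52.373 Y24.561
G1 X63.791 Y37.985
M5
G00 X115.744 Y123.496
M3 S928
G1 X110.493 Y118.332 F670
G1 X103.182 Y119.218
G1 X99.316 Y125.486
G1 X101.806 Y132.417
G1 X108.778 Y134.791
G1 X114.981 Y130.821
G1 X115.744 Y123.496
M5
G00 X20.943 Y85.814
M3 S928
G1 X38.337 Y85.814 F670
G1 X38.337 Y29.707
G1 X20.943 Y29.707
G1 X20.943 Y85.814
M5
G00 X94.532 Y9.945
M3 S928
G1 X73.766 Y22.929 F670
G1 X95.393 Y34.421
G1 X94.532 Y9.945
M5
G00 X22.494 Y74.723
M3 S928
G1 X38.241 Y72.587 F670
G1 X28.518 Y60.017
G1 X22.494 Y74.723
M5
G00 X114.738 Y92.586
M3 S928
G1 X97.015 Y79.367 F670
G1 X75.629 Y84.981
G1 X66.684 Y105.202
G1 X76.917 Y124.802
G1 X98.621 Y129.023
G1 X115.453 Y114.686
G1 X114.738 Y92.586
M5
G00 X17.411 Y95.850
M3 S928
G1 X12.595 Y90.114 F670
G1 X15.733 Y83.061
G1 X26.825 Y74.692
G1 X45.872 Y65.005
M5
G00 X0.000 Y0.000

1 u = 1 mm; y_m = 153.163 − y.

[1] `<path>` cubic bezier, #ff00ff→cut S928 F670: (53.360,20.712) → (41.886,21.280) → (43.314,20.778) → (52.373,24.561) → (63.791,37.985)

[2] `<polygon>` regular polygon, #ff00ff→cut S928 F670: (115.744,123.496) → (110.493,118.332) → (103.182,119.218) → (99.316,125.486) → (101.806,132.417) → (108.778,134.791) → (114.981,130.821) → (115.744,123.496) (closed)

[3] `<path>` rectangle, #ff00ff→cut S928 F670: (20.943,85.814) → (38.337,85.814) → (38.337,29.707) → (20.943,29.707) → (20.943,85.814) (closed)

[4] `<polygon>` regular polygon, #ff00ff→cut S928 F670: (94.532,9.945) → (73.766,22.929) → (95.393,34.421) → (94.532,9.945) (closed)

[5] `<polygon>` regular polygon, #ff00ff→cut S928 F670: (22.494,74.723) → (38.241,72.587) → (28.518,60.017) → (22.494,74.723) (closed)

[6] `<polygon>` regular polygon, #ff00ff→cut S928 F670: (114.738,92.586) → (97.015,79.367) → (75.629,84.981) → (66.684,105.202) → (76.917,124.802) → (98.621,129.023) → (115.453,114.686) → (114.738,92.586) (closed)

[7] `<path>` quadratic bezier, #ff00ff→cut S928 F670: (17.411,95.850) → (12.595,90.114) → (15.733,83.061) → (26.825,74.692) → (45.872,65.005)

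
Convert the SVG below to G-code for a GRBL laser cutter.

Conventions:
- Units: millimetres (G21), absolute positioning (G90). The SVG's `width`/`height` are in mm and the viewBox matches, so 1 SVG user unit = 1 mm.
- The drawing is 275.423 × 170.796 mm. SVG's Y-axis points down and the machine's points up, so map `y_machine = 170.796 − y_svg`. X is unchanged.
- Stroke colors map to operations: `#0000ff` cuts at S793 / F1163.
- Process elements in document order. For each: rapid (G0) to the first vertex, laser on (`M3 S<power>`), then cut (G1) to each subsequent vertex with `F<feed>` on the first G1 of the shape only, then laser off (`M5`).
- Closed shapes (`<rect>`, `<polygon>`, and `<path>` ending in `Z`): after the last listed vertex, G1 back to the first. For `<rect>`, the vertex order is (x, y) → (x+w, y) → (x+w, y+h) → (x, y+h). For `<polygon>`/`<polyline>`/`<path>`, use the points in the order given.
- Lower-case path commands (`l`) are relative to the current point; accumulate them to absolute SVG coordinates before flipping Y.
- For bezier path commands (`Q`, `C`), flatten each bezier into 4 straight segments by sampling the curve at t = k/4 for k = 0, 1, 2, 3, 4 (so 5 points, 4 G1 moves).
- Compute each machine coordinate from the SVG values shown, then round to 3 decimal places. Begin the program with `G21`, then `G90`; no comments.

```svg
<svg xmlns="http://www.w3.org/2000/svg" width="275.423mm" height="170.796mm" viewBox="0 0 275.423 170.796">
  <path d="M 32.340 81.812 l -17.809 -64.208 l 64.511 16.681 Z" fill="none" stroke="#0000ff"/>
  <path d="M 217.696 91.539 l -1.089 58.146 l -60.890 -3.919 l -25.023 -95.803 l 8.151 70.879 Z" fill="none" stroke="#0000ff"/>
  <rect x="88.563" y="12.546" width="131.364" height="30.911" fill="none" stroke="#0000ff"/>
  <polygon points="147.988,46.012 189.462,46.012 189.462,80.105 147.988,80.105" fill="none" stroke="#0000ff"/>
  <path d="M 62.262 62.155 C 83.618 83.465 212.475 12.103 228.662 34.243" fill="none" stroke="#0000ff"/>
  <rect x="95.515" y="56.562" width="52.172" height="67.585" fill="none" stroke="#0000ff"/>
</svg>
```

G21
G90
G0 X32.340 Y88.984
M3 S793
G1 X14.531 Y153.192 F1163
G1 X79.042 Y136.511
G1 X32.340 Y88.984
M5
G0 X217.696 Y79.257
M3 S793
G1 X216.607 Y21.111 F1163
G1 X155.717 Y25.030
G1 X130.694 Y120.833
G1 X138.845 Y49.954
G1 X217.696 Y79.257
M5
G0 X88.563 Y158.250
M3 S793
G1 X219.927 Y158.250 F1163
G1 X219.927 Y127.339
G1 X88.563 Y127.339
G1 X88.563 Y158.250
M5
G0 X147.988 Y124.784
M3 S793
G1 X189.462 Y124.784 F1163
G1 X189.462 Y90.691
G1 X147.988 Y90.691
G1 X147.988 Y124.784
M5
G0 X62.262 Y108.641
M3 S793
G1 X94.995 Y107.126 F1163
G1 X147.400 Y122.908
G1 X198.836 Y138.535
G1 X228.662 Y136.553
M5
G0 X95.515 Y114.234
M3 S793
G1 X147.687 Y114.234 F1163
G1 X147.687 Y46.649
G1 X95.515 Y46.649
G1 X95.515 Y114.234
M5

Since the viewBox matches the mm dimensions, user units are millimetres directly. The only transform is the Y-flip y_m = 170.796 − y_svg.

Shape 1 is a regular polygon drawn with `<path>`. Its stroke #0000ff means cut at S793, F1163. After flipping Y the toolpath is (32.340,88.984) → (14.531,153.192) → (79.042,136.511) → (32.340,88.984), returning to the start.

Shape 2 is a closed polygon drawn with `<path>`. Its stroke #0000ff means cut at S793, F1163. After flipping Y the toolpath is (217.696,79.257) → (216.607,21.111) → (155.717,25.030) → (130.694,120.833) → (138.845,49.954) → (217.696,79.257), returning to the start.

Shape 3 is a rectangle drawn with `<rect>`. Its stroke #0000ff means cut at S793, F1163. After flipping Y the toolpath is (88.563,158.250) → (219.927,158.250) → (219.927,127.339) → (88.563,127.339) → (88.563,158.250), returning to the start.

Shape 4 is a rectangle drawn with `<polygon>`. Its stroke #0000ff means cut at S793, F1163. After flipping Y the toolpath is (147.988,124.784) → (189.462,124.784) → (189.462,90.691) → (147.988,90.691) → (147.988,124.784), returning to the start.

Shape 5 is a cubic bezier drawn with `<path>`. Its stroke #0000ff means cut at S793, F1163. After flipping Y the toolpath is (62.262,108.641) → (94.995,107.126) → (147.400,122.908) → (198.836,138.535) → (228.662,136.553).

Shape 6 is a rectangle drawn with `<rect>`. Its stroke #0000ff means cut at S793, F1163. After flipping Y the toolpath is (95.515,114.234) → (147.687,114.234) → (147.687,46.649) → (95.515,46.649) → (95.515,114.234), returning to the start.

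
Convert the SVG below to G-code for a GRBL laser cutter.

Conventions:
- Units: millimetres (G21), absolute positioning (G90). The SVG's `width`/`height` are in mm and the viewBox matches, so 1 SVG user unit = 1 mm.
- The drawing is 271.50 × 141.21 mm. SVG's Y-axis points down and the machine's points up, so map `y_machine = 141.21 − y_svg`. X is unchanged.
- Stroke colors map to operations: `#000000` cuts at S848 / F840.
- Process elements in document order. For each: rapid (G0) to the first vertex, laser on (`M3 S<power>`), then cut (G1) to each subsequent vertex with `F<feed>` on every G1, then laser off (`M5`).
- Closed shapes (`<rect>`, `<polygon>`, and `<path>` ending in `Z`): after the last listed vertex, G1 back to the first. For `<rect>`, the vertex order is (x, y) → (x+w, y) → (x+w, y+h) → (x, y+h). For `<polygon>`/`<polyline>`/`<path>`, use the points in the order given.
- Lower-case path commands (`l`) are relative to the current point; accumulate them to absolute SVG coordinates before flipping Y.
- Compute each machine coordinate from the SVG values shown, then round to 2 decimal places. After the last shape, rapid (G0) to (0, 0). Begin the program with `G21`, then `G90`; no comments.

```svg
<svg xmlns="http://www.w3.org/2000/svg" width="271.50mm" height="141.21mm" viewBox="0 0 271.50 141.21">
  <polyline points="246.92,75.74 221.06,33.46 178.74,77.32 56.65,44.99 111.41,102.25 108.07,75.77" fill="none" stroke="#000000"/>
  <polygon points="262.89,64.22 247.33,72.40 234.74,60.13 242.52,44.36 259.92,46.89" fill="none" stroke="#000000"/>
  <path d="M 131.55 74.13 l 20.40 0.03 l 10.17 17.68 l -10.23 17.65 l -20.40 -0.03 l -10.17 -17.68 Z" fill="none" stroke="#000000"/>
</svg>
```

1 u = 1 mm; y_m = 141.21 − y.

[1] `<polyline>` open polyline, #000000→cut S848 F840: (246.92,65.47) → (221.06,107.75) → (178.74,63.89) → (56.65,96.22) → (111.41,38.96) → (108.07,65.44)

[2] `<polygon>` regular polygon, #000000→cut S848 F840: (262.89,76.99) → (247.33,68.81) → (234.74,81.08) → (242.52,96.85) → (259.92,94.32) → (262.89,76.99) (closed)

[3] `<path>` regular polygon, #000000→cut S848 F840: (131.55,67.08) → (151.95,67.05) → (162.12,49.37) → (151.89,31.72) → (131.49,31.75) → (121.32,49.43) → (131.55,67.08) (closed)

G21
G90
G0 X246.92 Y65.47
M3 S848
G1 X221.06 Y107.75 F840
G1 X178.74 Y63.89 F840
G1 X56.65 Y96.22 F840
G1 X111.41 Y38.96 F840
G1 X108.07 Y65.44 F840
M5
G0 X262.89 Y76.99
M3 S848
G1 X247.33 Y68.81 F840
G1 X234.74 Y81.08 F840
G1 X242.52 Y96.85 F840
G1 X259.92 Y94.32 F840
G1 X262.89 Y76.99 F840
M5
G0 X131.55 Y67.08
M3 S848
G1 X151.95 Y67.05 F840
G1 X162.12 Y49.37 F840
G1 X151.89 Y31.72 F840
G1 X131.49 Y31.75 F840
G1 X121.32 Y49.43 F840
G1 X131.55 Y67.08 F840
M5
G0 X0.00 Y0.00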